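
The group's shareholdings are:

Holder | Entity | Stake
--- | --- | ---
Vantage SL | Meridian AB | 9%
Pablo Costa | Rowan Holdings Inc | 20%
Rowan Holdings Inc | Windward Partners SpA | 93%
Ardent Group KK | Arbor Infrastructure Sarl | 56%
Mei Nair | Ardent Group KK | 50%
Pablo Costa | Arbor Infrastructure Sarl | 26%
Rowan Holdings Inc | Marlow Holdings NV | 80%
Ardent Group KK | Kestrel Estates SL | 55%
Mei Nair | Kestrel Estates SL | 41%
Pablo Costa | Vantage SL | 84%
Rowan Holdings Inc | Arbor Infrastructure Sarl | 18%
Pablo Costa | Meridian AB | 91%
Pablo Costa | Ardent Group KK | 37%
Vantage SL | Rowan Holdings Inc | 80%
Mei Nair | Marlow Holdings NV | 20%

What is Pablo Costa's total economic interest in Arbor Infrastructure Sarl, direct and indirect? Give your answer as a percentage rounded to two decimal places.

62.42%

Pablo reaches Arbor along 4 paths.
Via Vantage → Rowan: 84% × 80% × 18% = 12.096%.
Via Rowan: 20% × 18% = 3.6%.
Direct stake: 26% = 26%.
Via Ardent: 37% × 56% = 20.72%.
Total: 12.096% + 3.6% + 26% + 20.72% = 62.416%.
Rounded: 62.42%.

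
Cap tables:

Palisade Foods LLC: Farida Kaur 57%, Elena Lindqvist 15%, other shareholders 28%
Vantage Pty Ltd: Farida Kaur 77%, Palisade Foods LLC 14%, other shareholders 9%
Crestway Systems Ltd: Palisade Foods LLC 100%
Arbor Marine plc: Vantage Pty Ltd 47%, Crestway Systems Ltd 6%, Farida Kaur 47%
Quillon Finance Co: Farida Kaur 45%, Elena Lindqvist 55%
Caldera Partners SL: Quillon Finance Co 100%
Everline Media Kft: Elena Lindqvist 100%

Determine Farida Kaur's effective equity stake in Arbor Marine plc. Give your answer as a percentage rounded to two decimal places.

90.36%

Farida reaches Arbor along 4 paths.
Via Vantage: 77% × 47% = 36.19%.
Via Palisade → Vantage: 57% × 14% × 47% = 3.7506%.
Via Palisade → Crestway: 57% × 100% × 6% = 3.42%.
Direct stake: 47% = 47%.
Total: 36.19% + 3.7506% + 3.42% + 47% = 90.3606%.
Rounded: 90.36%.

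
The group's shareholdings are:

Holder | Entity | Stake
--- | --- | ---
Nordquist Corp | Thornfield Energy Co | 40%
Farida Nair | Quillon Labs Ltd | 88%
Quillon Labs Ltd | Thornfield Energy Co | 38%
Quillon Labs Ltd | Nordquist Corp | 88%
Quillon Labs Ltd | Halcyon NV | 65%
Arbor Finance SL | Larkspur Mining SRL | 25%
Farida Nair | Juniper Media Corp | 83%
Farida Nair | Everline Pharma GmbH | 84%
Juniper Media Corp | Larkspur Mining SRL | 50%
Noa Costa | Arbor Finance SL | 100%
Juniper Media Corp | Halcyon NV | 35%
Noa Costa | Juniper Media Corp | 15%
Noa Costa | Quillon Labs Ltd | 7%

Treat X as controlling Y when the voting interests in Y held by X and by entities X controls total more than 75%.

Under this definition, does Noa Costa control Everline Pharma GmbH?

Noa holds 100% of Arbor, so Noa controls Arbor.
Neither Noa nor any entity Noa controls holds any voting interest in Everline.
So Noa does not control Everline.

No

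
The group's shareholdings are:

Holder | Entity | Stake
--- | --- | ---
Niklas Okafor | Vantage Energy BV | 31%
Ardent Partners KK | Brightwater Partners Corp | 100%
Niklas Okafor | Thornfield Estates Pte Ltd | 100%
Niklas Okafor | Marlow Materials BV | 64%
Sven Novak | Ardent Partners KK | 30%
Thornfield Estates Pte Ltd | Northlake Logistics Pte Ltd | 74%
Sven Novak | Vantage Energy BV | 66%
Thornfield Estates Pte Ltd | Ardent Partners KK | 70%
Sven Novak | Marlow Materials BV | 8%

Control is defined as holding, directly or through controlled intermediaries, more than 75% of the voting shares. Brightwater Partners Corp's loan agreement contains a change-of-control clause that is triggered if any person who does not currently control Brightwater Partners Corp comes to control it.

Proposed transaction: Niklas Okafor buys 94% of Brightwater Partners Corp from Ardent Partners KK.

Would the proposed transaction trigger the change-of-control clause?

Yes

The purchase adds only to Niklas's holdings (Ardent's stake shrinks), so Niklas is the only person who could newly come to control Brightwater.
Niklas holds 100% of Thornfield, so Niklas controls Thornfield.
Neither Niklas nor any entity Niklas controls holds any voting interest in Brightwater.
So before the transaction, Niklas does not control Brightwater.
After the purchase, Niklas holds 94% of Brightwater directly, and Ardent's stake falls to 6%.
Niklas holds 94% of Brightwater, so Niklas controls Brightwater.
Niklas did not control Brightwater before and does after, so the clause is triggered.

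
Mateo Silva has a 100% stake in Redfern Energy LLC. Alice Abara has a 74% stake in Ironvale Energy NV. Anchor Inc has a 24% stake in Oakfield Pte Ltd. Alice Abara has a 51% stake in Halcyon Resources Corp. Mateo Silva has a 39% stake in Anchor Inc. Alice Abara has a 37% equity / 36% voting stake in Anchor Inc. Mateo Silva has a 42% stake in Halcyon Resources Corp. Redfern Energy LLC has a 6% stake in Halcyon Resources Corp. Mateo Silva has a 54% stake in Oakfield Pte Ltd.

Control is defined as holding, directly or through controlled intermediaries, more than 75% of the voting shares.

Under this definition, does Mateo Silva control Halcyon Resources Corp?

No

Mateo holds 100% of Redfern, so Mateo controls Redfern.
In Halcyon, Mateo's side holds only 42% + 6% = 48%, not > 75%.
So Mateo does not control Halcyon.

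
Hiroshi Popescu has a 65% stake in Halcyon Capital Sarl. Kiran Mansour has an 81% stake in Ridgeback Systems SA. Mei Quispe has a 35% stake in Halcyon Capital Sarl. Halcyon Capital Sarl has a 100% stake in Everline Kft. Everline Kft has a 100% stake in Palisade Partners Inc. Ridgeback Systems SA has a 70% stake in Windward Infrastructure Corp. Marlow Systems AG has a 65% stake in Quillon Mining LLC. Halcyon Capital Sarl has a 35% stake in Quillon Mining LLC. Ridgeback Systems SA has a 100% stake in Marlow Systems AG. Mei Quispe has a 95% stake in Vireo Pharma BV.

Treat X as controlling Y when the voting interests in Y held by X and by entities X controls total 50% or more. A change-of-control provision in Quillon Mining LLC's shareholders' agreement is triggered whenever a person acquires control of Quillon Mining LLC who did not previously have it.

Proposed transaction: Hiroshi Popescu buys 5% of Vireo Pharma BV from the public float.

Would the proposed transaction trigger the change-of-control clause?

The purchase changes only Hiroshi's holdings, so Hiroshi is the only person who could newly come to control Quillon.
Hiroshi holds 65% of Halcyon, so Hiroshi controls Halcyon.
Halcyon holds 100% of Everline, so Hiroshi controls Everline.
Everline holds 100% of Palisade, so Hiroshi controls Palisade.
In Quillon, Hiroshi's side holds only 35%, not ≥ 50%.
So before the transaction, Hiroshi does not control Quillon.
After the purchase, Hiroshi holds 5% of Vireo directly.
Hiroshi's side now holds 5% of Vireo, not ≥ 50%, so Hiroshi still does not control Vireo.
After the transaction, Hiroshi's side holds 35% of Quillon, not ≥ 50%, so Hiroshi still does not control Quillon.
No new person acquires control, so the clause is not triggered.

No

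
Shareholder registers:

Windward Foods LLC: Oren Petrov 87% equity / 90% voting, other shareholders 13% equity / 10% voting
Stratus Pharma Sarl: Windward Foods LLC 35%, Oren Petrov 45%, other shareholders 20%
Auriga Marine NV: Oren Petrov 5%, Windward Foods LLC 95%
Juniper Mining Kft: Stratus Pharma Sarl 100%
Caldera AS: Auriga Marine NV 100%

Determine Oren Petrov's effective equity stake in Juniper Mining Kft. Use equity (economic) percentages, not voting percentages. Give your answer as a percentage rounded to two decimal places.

75.45%

Oren reaches Juniper along 2 paths.
Via Windward → Stratus: 87% × 35% × 100% = 30.45%.
Via Stratus: 45% × 100% = 45%.
Total: 30.45% + 45% = 75.45%.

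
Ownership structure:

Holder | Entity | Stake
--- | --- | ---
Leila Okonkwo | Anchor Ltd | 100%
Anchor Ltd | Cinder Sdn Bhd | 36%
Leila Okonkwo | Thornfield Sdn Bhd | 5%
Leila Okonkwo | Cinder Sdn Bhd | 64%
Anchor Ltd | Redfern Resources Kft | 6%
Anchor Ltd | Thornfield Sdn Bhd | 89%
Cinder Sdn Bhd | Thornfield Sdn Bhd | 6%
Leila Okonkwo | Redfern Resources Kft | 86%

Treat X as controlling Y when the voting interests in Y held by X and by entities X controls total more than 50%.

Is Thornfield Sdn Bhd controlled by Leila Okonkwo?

Yes

Leila holds 100% of Anchor, so Leila controls Anchor.
Anchor and Leila together hold 36% + 64% = 100% of Cinder, so Leila controls Cinder.
Cinder and Leila and Anchor together hold 6% + 5% + 89% = 100% of Thornfield, so Leila controls Thornfield.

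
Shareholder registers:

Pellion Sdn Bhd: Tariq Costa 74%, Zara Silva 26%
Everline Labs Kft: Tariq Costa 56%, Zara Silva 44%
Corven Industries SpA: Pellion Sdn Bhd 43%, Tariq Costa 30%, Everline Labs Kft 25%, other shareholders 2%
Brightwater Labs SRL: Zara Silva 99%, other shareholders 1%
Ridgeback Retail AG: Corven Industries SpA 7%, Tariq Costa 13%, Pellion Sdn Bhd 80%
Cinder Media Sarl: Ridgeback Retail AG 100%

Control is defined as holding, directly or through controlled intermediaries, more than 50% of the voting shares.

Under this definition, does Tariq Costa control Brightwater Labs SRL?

No

Tariq holds 74% of Pellion, so Tariq controls Pellion.
Tariq holds 56% of Everline, so Tariq controls Everline.
Pellion and Tariq and Everline together hold 43% + 30% + 25% = 98% of Corven, so Tariq controls Corven.
Corven and Tariq and Pellion together hold 7% + 13% + 80% = 100% of Ridgeback, so Tariq controls Ridgeback.
Ridgeback holds 100% of Cinder, so Tariq controls Cinder.
Neither Tariq nor any entity Tariq controls holds any voting interest in Brightwater.
So Tariq does not control Brightwater.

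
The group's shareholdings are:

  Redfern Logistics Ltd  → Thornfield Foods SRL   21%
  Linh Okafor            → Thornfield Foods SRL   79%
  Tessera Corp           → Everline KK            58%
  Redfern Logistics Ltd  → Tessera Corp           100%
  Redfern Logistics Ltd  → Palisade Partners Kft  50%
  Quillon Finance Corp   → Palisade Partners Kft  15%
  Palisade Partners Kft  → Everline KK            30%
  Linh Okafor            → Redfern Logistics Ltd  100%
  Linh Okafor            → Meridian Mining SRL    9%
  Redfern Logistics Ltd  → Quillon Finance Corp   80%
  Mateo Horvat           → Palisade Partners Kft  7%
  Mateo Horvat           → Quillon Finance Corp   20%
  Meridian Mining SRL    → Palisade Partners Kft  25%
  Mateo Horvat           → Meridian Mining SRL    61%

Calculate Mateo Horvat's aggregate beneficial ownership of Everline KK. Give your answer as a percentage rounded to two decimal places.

7.58%

Mateo reaches Everline along 3 paths.
Via Quillon → Palisade: 20% × 15% × 30% = 0.9%.
Via Meridian → Palisade: 61% × 25% × 30% = 4.575%.
Via Palisade: 7% × 30% = 2.1%.
Total: 0.9% + 4.575% + 2.1% = 7.575%.
Rounded: 7.58%.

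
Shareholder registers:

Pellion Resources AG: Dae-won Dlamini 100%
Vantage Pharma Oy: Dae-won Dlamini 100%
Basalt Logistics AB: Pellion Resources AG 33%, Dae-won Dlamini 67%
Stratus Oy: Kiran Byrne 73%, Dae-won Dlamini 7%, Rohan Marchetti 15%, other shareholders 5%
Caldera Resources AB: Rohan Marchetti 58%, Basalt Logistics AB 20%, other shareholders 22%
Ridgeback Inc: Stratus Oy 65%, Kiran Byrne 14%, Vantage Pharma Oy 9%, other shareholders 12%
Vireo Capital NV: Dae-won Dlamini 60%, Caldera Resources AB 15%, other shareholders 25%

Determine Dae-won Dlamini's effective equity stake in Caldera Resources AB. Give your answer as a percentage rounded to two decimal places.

Dae-won reaches Caldera along 2 paths.
Via Pellion → Basalt: 100% × 33% × 20% = 6.6%.
Via Basalt: 67% × 20% = 13.4%.
Total: 6.6% + 13.4% = 20%.
Rounded: 20.00%.

20.00%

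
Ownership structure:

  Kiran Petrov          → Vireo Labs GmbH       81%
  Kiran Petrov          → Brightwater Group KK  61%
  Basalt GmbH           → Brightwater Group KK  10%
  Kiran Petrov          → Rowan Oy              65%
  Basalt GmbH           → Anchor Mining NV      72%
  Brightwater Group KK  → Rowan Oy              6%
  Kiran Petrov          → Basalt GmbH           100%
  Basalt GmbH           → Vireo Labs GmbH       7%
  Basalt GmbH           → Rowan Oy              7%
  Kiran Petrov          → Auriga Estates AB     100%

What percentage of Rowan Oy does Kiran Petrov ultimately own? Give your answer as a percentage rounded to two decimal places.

76.26%

Kiran reaches Rowan along 4 paths.
Via Basalt → Brightwater: 100% × 10% × 6% = 0.6%.
Via Brightwater: 61% × 6% = 3.66%.
Direct stake: 65% = 65%.
Via Basalt: 100% × 7% = 7%.
Total: 0.6% + 3.66% + 65% + 7% = 76.26%.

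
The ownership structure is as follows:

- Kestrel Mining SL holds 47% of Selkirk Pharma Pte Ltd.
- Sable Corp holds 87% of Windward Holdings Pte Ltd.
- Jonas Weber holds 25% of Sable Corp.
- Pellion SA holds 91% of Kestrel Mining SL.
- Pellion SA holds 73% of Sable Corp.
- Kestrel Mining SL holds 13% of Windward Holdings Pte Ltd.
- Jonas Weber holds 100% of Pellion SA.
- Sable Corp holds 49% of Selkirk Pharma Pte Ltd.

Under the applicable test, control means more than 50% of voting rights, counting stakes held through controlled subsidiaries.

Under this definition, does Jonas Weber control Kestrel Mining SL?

Jonas holds 100% of Pellion, so Jonas controls Pellion.
Pellion holds 91% of Kestrel, so Jonas controls Kestrel.

Yes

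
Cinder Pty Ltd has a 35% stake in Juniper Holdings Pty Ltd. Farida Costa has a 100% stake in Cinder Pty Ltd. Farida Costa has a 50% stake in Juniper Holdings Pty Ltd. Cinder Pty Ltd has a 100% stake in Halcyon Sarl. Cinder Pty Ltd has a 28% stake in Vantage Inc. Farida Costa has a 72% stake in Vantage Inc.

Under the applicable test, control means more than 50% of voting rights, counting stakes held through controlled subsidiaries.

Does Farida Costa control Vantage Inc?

Farida holds 100% of Cinder, so Farida controls Cinder.
Farida and Cinder together hold 72% + 28% = 100% of Vantage, so Farida controls Vantage.

Yes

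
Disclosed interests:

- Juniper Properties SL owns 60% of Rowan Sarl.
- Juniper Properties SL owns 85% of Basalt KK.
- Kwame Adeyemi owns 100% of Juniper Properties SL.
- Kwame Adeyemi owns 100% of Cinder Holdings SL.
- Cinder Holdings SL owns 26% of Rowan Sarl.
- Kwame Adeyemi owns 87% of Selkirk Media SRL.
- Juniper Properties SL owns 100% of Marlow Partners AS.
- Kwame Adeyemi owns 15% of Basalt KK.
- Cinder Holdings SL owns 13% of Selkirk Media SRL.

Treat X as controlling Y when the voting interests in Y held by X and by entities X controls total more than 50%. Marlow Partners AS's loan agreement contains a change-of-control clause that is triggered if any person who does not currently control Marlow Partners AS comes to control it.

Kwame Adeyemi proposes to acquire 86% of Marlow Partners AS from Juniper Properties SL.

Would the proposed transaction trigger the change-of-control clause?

No

The purchase adds only to Kwame's holdings (Juniper's stake shrinks), so Kwame is the only person who could newly come to control Marlow.
Kwame holds 100% of Juniper, so Kwame controls Juniper.
Juniper holds 100% of Marlow, so Kwame controls Marlow.
So Kwame already controls Marlow before the transaction.
After the purchase, Kwame holds 86% of Marlow directly, and Juniper's stake falls to 14%.
Kwame controlled Marlow already, so this is not a new person acquiring control; every other person's position is unchanged or reduced.
No new person acquires control, so the clause is not triggered.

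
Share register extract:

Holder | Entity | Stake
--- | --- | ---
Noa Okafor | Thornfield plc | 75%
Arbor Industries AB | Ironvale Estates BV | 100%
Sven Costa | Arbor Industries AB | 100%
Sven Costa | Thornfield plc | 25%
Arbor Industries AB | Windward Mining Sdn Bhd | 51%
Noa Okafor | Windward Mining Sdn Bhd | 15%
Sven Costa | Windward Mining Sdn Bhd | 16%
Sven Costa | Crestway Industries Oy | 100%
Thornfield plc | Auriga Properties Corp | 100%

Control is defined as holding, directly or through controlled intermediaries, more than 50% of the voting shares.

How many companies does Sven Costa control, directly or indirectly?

Sven holds 100% of Arbor, so Sven controls Arbor.
Sven and Arbor together hold 16% + 51% = 67% of Windward, so Sven controls Windward.
Sven holds 100% of Crestway, so Sven controls Crestway.
Arbor holds 100% of Ironvale, so Sven controls Ironvale.
No other company's threshold is met.
Sven controls 4 companies.

4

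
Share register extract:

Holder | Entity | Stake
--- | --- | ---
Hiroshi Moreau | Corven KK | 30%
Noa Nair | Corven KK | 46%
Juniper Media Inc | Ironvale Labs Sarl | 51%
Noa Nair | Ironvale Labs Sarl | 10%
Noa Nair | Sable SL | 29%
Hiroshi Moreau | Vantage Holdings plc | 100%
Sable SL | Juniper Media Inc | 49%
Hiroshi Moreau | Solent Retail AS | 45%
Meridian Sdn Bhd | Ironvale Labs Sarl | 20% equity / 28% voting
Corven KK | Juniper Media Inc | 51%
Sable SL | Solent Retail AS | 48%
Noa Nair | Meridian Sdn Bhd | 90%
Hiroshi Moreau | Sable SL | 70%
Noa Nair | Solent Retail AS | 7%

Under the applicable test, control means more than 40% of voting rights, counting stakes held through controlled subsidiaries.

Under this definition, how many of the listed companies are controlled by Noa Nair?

Noa holds 46% of Corven, so Noa controls Corven.
Noa holds 90% of Meridian, so Noa controls Meridian.
Corven holds 51% of Juniper, so Noa controls Juniper.
Meridian and Noa and Juniper together hold 28% + 10% + 51% = 89% of Ironvale, so Noa controls Ironvale.
No other company's threshold is met.
Noa controls 4 companies.

4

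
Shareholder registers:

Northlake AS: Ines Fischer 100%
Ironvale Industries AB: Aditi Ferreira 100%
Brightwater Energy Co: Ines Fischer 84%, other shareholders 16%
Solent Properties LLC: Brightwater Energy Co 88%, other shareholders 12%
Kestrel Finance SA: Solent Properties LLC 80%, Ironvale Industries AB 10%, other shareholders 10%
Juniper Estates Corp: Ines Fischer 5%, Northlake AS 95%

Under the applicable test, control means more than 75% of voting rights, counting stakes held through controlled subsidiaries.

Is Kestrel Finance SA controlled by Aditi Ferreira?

Aditi holds 100% of Ironvale, so Aditi controls Ironvale.
In Kestrel, Aditi's side holds only 10%, not > 75%.
So Aditi does not control Kestrel.

No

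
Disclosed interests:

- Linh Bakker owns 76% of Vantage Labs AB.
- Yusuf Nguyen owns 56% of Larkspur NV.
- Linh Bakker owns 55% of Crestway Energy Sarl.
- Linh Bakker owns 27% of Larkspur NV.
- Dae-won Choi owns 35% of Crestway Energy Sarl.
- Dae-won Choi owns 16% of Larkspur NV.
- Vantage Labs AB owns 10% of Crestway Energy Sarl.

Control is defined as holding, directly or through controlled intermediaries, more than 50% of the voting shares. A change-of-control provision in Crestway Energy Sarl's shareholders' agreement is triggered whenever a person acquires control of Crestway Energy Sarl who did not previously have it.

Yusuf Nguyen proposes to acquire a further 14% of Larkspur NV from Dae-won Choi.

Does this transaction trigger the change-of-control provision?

No

The purchase adds only to Yusuf's holdings (Dae-won's stake shrinks), so Yusuf is the only person who could newly come to control Crestway.
Yusuf holds 56% of Larkspur, so Yusuf controls Larkspur.
Neither Yusuf nor any entity Yusuf controls holds any voting interest in Crestway.
So before the transaction, Yusuf does not control Crestway.
After the purchase, Yusuf's direct stake in Larkspur rises to 56% + 14% = 70%, and Dae-won's stake falls to 2%.
Yusuf holds 70% of Larkspur, so Yusuf controls Larkspur.
After the transaction, neither Yusuf nor any entity Yusuf controls holds a voting interest in Crestway, so Yusuf still does not control it.
No new person acquires control, so the clause is not triggered.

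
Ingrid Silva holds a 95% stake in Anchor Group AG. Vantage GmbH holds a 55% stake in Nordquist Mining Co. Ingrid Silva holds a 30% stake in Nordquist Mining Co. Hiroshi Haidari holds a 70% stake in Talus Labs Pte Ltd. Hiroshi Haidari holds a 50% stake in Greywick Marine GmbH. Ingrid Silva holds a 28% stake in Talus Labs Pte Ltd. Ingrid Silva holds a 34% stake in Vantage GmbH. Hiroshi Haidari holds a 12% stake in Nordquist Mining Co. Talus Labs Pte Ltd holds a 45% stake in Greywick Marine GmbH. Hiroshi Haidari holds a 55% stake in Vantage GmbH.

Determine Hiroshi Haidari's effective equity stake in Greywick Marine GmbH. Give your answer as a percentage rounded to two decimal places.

81.50%

Hiroshi reaches Greywick along 2 paths.
Direct stake: 50% = 50%.
Via Talus: 70% × 45% = 31.5%.
Total: 50% + 31.5% = 81.5%.
Rounded: 81.50%.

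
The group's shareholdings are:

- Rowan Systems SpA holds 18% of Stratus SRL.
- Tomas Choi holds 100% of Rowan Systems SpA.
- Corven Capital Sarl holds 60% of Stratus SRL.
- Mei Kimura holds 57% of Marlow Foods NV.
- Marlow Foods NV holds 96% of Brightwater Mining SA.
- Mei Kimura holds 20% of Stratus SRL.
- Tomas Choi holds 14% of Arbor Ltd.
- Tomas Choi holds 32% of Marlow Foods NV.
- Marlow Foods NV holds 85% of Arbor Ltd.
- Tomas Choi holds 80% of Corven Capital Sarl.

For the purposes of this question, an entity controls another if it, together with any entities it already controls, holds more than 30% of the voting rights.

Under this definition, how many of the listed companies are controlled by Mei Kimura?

3

Mei holds 57% of Marlow, so Mei controls Marlow.
Marlow holds 85% of Arbor, so Mei controls Arbor.
Marlow holds 96% of Brightwater, so Mei controls Brightwater.
No other company's threshold is met.
Mei controls 3 companies.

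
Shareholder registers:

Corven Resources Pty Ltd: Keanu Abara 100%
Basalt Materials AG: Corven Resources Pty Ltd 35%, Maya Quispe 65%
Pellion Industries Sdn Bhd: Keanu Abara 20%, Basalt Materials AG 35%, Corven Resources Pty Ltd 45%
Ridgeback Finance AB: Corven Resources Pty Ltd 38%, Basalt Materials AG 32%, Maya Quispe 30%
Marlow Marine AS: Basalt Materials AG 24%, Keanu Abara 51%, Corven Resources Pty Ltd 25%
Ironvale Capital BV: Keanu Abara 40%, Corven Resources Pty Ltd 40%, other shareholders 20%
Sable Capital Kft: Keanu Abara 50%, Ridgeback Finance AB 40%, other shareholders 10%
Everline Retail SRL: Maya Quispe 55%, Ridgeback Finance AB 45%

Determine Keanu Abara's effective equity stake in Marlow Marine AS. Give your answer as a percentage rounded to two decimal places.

84.40%

Keanu reaches Marlow along 3 paths.
Via Corven → Basalt: 100% × 35% × 24% = 8.4%.
Direct stake: 51% = 51%.
Via Corven: 100% × 25% = 25%.
Total: 8.4% + 51% + 25% = 84.4%.
Rounded: 84.40%.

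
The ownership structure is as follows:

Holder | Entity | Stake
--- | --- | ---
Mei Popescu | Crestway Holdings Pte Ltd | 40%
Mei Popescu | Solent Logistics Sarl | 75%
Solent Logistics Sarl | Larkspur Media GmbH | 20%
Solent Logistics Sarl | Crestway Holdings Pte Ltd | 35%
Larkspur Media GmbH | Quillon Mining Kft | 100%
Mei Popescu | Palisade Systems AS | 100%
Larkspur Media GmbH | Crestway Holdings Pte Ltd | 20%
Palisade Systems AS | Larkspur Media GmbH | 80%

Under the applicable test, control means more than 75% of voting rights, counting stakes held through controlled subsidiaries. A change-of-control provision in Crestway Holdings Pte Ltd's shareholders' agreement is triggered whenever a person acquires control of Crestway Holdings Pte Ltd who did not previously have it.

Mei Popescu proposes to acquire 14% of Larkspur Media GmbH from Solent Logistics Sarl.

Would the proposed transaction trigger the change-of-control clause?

No

The purchase adds only to Mei's holdings (Solent's stake shrinks), so Mei is the only person who could newly come to control Crestway.
Mei holds 100% of Palisade, so Mei controls Palisade.
Palisade holds 80% of Larkspur, so Mei controls Larkspur.
Larkspur holds 100% of Quillon, so Mei controls Quillon.
In Crestway, Mei's side holds only 40% + 20% = 60%, not > 75%.
So before the transaction, Mei does not control Crestway.
After the purchase, Mei holds 14% of Larkspur directly, and Solent's stake falls to 6%.
Palisade and Mei together hold 80% + 14% = 94% of Larkspur, so Mei controls Larkspur.
After the transaction, Mei's side holds 40% + 20% = 60% of Crestway, not > 75%, so Mei still does not control Crestway.
No new person acquires control, so the clause is not triggered.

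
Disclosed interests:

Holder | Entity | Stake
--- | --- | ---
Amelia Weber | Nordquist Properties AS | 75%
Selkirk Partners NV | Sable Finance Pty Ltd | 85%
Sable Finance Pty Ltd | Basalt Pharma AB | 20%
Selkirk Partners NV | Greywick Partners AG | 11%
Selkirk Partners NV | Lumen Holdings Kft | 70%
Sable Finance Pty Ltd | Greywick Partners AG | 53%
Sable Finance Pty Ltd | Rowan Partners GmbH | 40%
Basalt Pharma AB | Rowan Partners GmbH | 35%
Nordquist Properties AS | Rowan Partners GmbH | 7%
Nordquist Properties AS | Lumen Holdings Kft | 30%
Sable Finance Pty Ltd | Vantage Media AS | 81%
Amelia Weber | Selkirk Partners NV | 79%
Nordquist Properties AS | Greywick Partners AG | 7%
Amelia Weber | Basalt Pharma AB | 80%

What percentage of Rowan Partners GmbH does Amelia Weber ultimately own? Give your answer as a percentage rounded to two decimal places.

64.81%

Amelia reaches Rowan along 4 paths.
Via Selkirk → Sable → Basalt: 79% × 85% × 20% × 35% = 4.7005%.
Via Basalt: 80% × 35% = 28%.
Via Selkirk → Sable: 79% × 85% × 40% = 26.86%.
Via Nordquist: 75% × 7% = 5.25%.
Total: 4.7005% + 28% + 26.86% + 5.25% = 64.8105%.
Rounded: 64.81%.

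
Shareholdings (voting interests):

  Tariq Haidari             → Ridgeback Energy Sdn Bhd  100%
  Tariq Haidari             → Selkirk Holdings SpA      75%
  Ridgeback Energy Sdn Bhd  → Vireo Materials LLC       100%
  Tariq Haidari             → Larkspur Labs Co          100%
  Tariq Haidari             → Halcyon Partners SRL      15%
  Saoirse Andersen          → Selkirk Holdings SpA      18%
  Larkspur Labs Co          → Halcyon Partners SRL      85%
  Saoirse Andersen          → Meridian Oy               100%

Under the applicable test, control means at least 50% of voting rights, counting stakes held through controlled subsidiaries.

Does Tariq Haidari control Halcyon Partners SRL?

Yes

Tariq holds 100% of Larkspur, so Tariq controls Larkspur.
Larkspur and Tariq together hold 85% + 15% = 100% of Halcyon, so Tariq controls Halcyon.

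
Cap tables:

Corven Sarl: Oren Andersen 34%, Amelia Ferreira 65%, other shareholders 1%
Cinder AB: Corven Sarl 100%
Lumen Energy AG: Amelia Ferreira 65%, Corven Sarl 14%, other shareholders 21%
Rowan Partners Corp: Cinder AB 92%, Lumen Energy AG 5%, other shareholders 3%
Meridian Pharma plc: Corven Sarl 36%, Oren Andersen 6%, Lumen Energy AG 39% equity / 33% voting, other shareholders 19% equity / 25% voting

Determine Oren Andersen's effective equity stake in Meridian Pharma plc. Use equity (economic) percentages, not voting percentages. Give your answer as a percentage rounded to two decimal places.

20.10%

Oren reaches Meridian along 3 paths.
Via Corven: 34% × 36% = 12.24%.
Direct stake: 6% = 6%.
Via Corven → Lumen: 34% × 14% × 39% = 1.8564%.
Total: 12.24% + 6% + 1.8564% = 20.0964%.
Rounded: 20.10%.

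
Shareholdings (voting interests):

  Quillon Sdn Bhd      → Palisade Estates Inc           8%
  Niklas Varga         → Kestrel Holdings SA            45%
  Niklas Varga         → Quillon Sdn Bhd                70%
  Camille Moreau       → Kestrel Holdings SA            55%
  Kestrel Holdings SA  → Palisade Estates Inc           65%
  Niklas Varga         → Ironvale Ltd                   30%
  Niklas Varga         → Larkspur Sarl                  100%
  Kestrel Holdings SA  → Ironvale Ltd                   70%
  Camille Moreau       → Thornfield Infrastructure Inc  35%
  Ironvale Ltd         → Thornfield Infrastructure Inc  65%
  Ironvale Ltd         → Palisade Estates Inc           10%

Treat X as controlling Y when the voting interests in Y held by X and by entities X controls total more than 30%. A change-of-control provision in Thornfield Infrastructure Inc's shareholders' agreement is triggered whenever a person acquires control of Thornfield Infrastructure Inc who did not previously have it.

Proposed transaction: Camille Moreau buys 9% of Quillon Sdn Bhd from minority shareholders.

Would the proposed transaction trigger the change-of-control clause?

No

The purchase changes only Camille's holdings, so Camille is the only person who could newly come to control Thornfield.
Camille holds 55% of Kestrel, so Camille controls Kestrel.
Kestrel holds 70% of Ironvale, so Camille controls Ironvale.
Ironvale and Camille together hold 65% + 35% = 100% of Thornfield, so Camille controls Thornfield.
So Camille already controls Thornfield before the transaction.
After the purchase, Camille holds 9% of Quillon directly.
Camille controlled Thornfield already, so this is not a new person acquiring control; every other person's position is unchanged or reduced.
No new person acquires control, so the clause is not triggered.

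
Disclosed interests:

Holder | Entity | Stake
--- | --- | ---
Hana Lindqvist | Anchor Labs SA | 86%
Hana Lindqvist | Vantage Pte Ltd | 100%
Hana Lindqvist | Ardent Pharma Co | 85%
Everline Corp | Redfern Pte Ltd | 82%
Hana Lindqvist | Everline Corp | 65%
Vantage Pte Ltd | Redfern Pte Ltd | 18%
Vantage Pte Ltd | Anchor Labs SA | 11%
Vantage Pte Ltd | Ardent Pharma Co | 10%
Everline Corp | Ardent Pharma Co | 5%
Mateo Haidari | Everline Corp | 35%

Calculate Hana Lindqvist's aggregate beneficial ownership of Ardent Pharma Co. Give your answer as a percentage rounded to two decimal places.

98.25%

Hana reaches Ardent along 3 paths.
Via Everline: 65% × 5% = 3.25%.
Via Vantage: 100% × 10% = 10%.
Direct stake: 85% = 85%.
Total: 3.25% + 10% + 85% = 98.25%.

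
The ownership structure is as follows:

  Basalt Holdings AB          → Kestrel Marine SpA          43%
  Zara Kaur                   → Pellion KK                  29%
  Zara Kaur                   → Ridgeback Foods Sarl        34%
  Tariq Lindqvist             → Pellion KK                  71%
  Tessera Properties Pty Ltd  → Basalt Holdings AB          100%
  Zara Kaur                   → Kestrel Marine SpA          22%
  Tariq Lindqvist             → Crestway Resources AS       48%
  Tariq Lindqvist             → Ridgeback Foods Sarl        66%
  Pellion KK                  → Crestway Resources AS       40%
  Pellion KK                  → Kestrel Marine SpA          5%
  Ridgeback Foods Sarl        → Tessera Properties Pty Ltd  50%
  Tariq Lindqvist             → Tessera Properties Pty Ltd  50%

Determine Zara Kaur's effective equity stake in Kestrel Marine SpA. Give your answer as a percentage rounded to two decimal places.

Zara reaches Kestrel along 3 paths.
Via Ridgeback → Tessera → Basalt: 34% × 50% × 100% × 43% = 7.31%.
Direct stake: 22% = 22%.
Via Pellion: 29% × 5% = 1.45%.
Total: 7.31% + 22% + 1.45% = 30.76%.

30.76%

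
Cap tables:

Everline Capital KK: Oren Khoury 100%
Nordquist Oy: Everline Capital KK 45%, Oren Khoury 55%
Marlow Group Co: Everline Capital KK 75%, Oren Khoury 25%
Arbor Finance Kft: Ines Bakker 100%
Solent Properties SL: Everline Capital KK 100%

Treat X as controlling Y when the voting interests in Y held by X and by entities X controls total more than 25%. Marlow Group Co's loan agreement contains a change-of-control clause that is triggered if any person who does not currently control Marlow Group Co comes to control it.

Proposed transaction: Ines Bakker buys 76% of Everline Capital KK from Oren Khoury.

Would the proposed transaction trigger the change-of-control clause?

Yes

The purchase adds only to Ines's holdings (Oren's stake shrinks), so Ines is the only person who could newly come to control Marlow.
Ines holds 100% of Arbor, so Ines controls Arbor.
Neither Ines nor any entity Ines controls holds any voting interest in Marlow.
So before the transaction, Ines does not control Marlow.
After the purchase, Ines holds 76% of Everline directly, and Oren's stake falls to 24%.
Ines holds 76% of Everline, so Ines controls Everline.
Everline holds 75% of Marlow, so Ines controls Marlow.
Ines did not control Marlow before and does after, so the clause is triggered.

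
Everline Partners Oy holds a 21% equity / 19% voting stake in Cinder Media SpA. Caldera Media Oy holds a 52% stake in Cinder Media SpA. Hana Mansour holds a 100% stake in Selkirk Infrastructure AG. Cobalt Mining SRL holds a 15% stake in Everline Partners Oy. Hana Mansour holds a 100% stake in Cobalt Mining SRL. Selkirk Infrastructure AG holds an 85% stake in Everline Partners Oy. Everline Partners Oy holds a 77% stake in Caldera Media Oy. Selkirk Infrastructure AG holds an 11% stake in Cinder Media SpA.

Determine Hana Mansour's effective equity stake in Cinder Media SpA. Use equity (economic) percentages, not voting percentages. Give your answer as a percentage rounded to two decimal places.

72.04%

Hana reaches Cinder along 5 paths.
Via Selkirk: 100% × 11% = 11%.
Via Selkirk → Everline: 100% × 85% × 21% = 17.85%.
Via Cobalt → Everline: 100% × 15% × 21% = 3.15%.
Via Selkirk → Everline → Caldera: 100% × 85% × 77% × 52% = 34.034%.
Via Cobalt → Everline → Caldera: 100% × 15% × 77% × 52% = 6.006%.
Total: 11% + 17.85% + 3.15% + 34.034% + 6.006% = 72.04%.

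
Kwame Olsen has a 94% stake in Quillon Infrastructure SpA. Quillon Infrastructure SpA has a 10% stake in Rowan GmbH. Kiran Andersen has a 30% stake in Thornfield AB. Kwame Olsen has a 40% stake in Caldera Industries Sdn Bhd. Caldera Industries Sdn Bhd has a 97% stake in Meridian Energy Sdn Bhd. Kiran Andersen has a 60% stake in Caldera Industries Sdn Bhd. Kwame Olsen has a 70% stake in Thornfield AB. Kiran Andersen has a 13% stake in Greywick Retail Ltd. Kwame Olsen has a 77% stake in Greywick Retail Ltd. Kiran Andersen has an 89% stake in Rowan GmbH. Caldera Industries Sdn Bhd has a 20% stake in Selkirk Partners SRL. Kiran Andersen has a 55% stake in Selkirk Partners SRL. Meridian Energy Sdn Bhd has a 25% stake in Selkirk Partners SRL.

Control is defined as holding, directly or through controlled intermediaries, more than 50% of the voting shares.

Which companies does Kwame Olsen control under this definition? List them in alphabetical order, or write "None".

Greywick Retail Ltd, Quillon Infrastructure SpA, Thornfield AB

Kwame holds 70% of Thornfield, so Kwame controls Thornfield.
Kwame holds 94% of Quillon, so Kwame controls Quillon.
Kwame holds 77% of Greywick, so Kwame controls Greywick.
No other company's threshold is met.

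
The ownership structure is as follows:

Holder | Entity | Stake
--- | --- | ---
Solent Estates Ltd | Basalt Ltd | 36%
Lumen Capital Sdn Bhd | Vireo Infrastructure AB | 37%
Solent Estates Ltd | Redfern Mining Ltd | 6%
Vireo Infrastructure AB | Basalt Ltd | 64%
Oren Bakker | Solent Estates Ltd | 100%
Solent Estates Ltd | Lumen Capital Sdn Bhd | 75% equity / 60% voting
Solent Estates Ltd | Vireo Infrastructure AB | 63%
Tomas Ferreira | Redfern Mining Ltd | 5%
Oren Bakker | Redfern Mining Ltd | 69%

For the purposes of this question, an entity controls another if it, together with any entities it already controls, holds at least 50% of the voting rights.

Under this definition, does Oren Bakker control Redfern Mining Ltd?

Yes

Oren holds 100% of Solent, so Oren controls Solent.
Oren and Solent together hold 69% + 6% = 75% of Redfern, so Oren controls Redfern.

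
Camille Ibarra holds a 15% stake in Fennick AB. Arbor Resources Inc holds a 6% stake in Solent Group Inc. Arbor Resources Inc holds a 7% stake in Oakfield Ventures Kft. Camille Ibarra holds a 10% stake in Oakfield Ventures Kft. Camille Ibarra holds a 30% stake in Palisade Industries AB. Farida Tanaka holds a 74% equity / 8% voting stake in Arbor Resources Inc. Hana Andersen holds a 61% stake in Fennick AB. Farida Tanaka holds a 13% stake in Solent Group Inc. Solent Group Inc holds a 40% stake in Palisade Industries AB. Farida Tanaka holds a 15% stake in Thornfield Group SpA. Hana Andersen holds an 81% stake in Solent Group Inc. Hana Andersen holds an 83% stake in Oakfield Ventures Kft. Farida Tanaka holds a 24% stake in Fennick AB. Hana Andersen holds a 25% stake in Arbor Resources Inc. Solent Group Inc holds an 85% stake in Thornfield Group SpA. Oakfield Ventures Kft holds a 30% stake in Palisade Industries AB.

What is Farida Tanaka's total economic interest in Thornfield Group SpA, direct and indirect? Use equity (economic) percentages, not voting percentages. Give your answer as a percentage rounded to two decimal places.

29.82%

Farida reaches Thornfield along 3 paths.
Via Solent: 13% × 85% = 11.05%.
Via Arbor → Solent: 74% × 6% × 85% = 3.774%.
Direct stake: 15% = 15%.
Total: 11.05% + 3.774% + 15% = 29.824%.
Rounded: 29.82%.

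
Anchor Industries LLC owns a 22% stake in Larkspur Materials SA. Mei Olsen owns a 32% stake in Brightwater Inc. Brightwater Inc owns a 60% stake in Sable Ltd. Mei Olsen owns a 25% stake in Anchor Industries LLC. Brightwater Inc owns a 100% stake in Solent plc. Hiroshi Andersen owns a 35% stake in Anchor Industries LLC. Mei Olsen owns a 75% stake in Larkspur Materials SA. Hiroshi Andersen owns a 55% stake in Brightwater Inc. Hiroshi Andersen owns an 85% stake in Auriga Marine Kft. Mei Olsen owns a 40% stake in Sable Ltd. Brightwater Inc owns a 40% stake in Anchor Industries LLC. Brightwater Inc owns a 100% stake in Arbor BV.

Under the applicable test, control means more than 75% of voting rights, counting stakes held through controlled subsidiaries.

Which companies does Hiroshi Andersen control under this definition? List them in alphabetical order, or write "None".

Auriga Marine Kft

Hiroshi holds 85% of Auriga, so Hiroshi controls Auriga.
No other company's threshold is met.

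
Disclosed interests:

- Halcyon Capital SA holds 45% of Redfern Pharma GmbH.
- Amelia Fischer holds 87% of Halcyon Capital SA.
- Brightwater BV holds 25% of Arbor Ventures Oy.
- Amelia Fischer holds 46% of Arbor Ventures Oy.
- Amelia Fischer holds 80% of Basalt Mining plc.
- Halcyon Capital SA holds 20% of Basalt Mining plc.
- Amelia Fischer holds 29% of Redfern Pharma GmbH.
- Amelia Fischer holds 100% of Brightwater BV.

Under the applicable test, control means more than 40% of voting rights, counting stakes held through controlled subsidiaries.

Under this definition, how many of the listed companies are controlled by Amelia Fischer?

Amelia holds 87% of Halcyon, so Amelia controls Halcyon.
Amelia holds 100% of Brightwater, so Amelia controls Brightwater.
Amelia and Halcyon together hold 80% + 20% = 100% of Basalt, so Amelia controls Basalt.
Amelia and Halcyon together hold 29% + 45% = 74% of Redfern, so Amelia controls Redfern.
Amelia and Brightwater together hold 46% + 25% = 71% of Arbor, so Amelia controls Arbor.
Amelia controls 5 companies.

5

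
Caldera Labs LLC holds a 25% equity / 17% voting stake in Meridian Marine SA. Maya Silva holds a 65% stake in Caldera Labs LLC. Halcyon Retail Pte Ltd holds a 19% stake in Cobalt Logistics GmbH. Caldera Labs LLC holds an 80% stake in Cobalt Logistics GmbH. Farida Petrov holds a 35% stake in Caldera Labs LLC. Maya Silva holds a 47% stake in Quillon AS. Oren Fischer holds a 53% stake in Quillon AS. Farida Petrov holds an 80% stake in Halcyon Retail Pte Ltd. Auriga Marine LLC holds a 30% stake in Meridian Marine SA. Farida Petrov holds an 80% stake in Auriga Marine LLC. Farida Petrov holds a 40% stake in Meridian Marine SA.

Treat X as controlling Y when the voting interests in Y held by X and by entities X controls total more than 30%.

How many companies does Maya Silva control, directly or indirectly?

Maya holds 65% of Caldera, so Maya controls Caldera.
Maya holds 47% of Quillon, so Maya controls Quillon.
Caldera holds 80% of Cobalt, so Maya controls Cobalt.
No other company's threshold is met.
Maya controls 3 companies.

3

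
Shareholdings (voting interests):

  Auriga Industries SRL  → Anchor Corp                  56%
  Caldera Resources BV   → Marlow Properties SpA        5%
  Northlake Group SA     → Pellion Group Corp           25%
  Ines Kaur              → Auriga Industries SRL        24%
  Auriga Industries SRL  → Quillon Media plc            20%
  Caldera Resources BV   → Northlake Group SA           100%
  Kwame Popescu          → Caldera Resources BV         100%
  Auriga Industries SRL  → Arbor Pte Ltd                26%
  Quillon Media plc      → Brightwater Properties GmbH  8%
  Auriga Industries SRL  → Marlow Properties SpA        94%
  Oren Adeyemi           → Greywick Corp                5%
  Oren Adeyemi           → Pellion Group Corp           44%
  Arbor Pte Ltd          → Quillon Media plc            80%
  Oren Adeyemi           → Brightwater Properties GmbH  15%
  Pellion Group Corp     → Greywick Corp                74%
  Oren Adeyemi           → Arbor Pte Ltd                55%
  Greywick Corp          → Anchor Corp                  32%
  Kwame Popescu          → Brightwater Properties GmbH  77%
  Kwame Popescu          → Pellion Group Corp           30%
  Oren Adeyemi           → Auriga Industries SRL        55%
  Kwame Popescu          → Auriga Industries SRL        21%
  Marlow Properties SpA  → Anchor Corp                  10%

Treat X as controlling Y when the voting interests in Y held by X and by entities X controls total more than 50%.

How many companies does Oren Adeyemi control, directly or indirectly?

5

Oren holds 55% of Auriga, so Oren controls Auriga.
Auriga and Oren together hold 26% + 55% = 81% of Arbor, so Oren controls Arbor.
Auriga and Arbor together hold 20% + 80% = 100% of Quillon, so Oren controls Quillon.
Auriga holds 94% of Marlow, so Oren controls Marlow.
Marlow and Auriga together hold 10% + 56% = 66% of Anchor, so Oren controls Anchor.
No other company's threshold is met.
Oren controls 5 companies.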